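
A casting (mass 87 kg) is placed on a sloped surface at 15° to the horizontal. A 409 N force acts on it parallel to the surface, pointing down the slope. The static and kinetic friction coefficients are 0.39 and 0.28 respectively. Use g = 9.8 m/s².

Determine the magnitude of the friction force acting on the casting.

f ≈ 231 N (up the incline)

The normal reaction is N = m g cos θ = 823.5 N.
Parallel to the incline, ΣF = 0 gives f = m g sin θ + P = 220.7 + 409 = 629.7 N (up-slope positive).
Maximum static friction available: μ_s N = 0.39 × 823.5 = 321.2 N.
|629.7| exceeds 321.2 N, so the casting slips down-slope; friction is kinetic, f = μ_k N = 0.28×823.5 = 231 N.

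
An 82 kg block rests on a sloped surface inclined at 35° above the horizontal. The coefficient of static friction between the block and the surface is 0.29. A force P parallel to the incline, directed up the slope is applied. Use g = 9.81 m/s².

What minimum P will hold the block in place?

P_min ≈ 270 N

The block tends to slide down (tan θ > μ_s), so at the point of impending slip friction acts up-slope at its limit: f = μ_s N.
P is parallel to the surface, so N = m g cos θ = 659 N.
Along the incline: P + μ_s N = m g sin θ, so P = 461 − 0.29×659 = 270 N.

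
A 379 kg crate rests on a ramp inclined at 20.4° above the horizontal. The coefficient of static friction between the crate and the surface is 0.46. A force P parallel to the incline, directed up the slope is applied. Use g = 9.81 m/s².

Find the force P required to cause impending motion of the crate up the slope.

P ≈ 2900 N

At impending motion up the slope, friction acts down-slope at its limit: f = μ_s N.
P is parallel to the surface, so N = m g cos θ = 3480 N.
Along the incline: P = m g sin θ + μ_s N = 1300 + 0.46×3480 = 2900 N.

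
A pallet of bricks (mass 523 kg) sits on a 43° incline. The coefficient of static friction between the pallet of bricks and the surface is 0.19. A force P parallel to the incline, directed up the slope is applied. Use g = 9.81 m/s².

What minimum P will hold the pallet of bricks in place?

P_min ≈ 2790 N

The pallet of bricks tends to slide down (tan θ > μ_s), so at the point of impending slip friction acts up-slope at its limit: f = μ_s N.
P is parallel to the surface, so N = m g cos θ = 3750 N.
Along the incline: P + μ_s N = m g sin θ, so P = 3500 − 0.19×3750 = 2790 N.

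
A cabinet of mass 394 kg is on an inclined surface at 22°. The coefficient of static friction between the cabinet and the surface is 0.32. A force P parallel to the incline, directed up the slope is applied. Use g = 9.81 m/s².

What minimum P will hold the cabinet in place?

The cabinet tends to slide down (tan θ > μ_s), so at the point of impending slip friction acts up-slope at its limit: f = μ_s N.
P is parallel to the surface, so N = m g cos θ = 3580 N.
Along the incline: P + μ_s N = m g sin θ, so P = 1450 − 0.32×3580 = 301 N.

P_min ≈ 301 N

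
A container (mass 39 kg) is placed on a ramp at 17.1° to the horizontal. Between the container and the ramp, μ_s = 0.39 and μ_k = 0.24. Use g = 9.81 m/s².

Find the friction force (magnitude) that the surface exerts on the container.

Normal force: N = m g cos θ = 39 × 9.81 × cos 17.1° = 365.7 N.
For equilibrium along the incline, friction must balance the weight component: f = m g sin θ = 112.5 N up the slope.
The static-friction ceiling is μ_s N = 0.39 × 365.7 = 142.6 N.
Since |112.5| ≤ 142.6 N, static friction is sufficient; f equals the required value, not μ_s N.

f ≈ 112 N (up the incline)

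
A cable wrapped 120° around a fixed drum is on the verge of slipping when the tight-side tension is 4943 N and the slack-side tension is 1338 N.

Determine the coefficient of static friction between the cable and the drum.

μ ≈ 0.624

T₂/T₁ = e^{μβ} → μ = ln(T₂/T₁)/β.
β = 120° = 2.094 rad.
μ = ln(4943/1338)/2.094 = ln(3.694)/2.094 = 0.624.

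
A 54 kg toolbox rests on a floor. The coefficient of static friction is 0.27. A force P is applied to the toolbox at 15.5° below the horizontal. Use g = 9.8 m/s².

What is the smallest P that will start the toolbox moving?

N = m g + P sin α (the push presses the toolbox into the floor).
At impending slip, P cos α = μ_s N = μ_s (m g + P sin α).
Solving: P (cos α − μ_s sin α) = μ_s m g → P = 0.27×529/(cos 15.5° − 0.27 sin 15.5°) = 143/0.8915 = 160 N.

P ≈ 160 N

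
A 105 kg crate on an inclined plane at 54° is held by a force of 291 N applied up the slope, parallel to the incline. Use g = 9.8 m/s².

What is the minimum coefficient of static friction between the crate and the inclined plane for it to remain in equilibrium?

μ_s,min ≈ 0.895

N = m g cos θ = 604.8 N.
Friction must make up the shortfall along the incline: f = m g sin θ − P = 832.5 − 291 = 541.5 N.
At the threshold f = μ_s N, so μ_s,min = 541.5/604.8 = 0.895.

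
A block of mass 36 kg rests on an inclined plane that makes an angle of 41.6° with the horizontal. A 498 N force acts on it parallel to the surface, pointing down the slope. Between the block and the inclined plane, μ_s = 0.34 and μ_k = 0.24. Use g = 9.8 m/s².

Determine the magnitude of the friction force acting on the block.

The normal reaction is N = m g cos θ = 263.8 N.
The friction needed for equilibrium is m g sin θ + P = 234.2 + 498 = 732.2 N, measured positive up-slope.
The static-friction ceiling is μ_s N = 0.34 × 263.8 = 89.7 N.
|732.2| exceeds 89.7 N, so the block slips down-slope; friction is kinetic, f = μ_k N = 0.24×263.8 = 63.3 N.

f ≈ 63.3 N (up the incline)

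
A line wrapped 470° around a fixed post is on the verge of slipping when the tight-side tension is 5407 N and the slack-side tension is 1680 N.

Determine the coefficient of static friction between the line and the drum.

T₂/T₁ = e^{μβ} → μ = ln(T₂/T₁)/β.
β = 470° = 8.203 rad.
μ = ln(5407/1680)/8.203 = ln(3.218)/8.203 = 0.142.

μ ≈ 0.142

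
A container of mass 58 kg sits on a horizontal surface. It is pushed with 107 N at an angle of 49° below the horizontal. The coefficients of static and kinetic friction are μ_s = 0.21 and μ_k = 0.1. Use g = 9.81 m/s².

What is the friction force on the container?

f ≈ 70.2 N

The vertical component of P adds to the normal force: N = m g + P sin α = 569 + 80.75 = 649.7 N.
Horizontally, friction must balance P cos α = 70.2 N.
μ_s N = 0.21 × 649.7 = 136.4 N.
70.2 ≤ 136.4 N → static; friction equals the required 70.2 N.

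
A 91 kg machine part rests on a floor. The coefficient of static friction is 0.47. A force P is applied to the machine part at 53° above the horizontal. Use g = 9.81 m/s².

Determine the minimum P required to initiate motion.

P ≈ 429 N

N = m g − P sin α (the pull lifts the machine part).
At impending slip, P cos α = μ_s N = μ_s (m g − P sin α).
Solving: P (cos α + μ_s sin α) = μ_s m g → P = 0.47×893/(cos 53° + 0.47 sin 53°) = 420/0.9772 = 429 N.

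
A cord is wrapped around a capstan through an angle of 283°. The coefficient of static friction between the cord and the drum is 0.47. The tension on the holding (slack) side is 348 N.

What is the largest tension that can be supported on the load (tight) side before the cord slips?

At impending slip the capstan equation gives T₂/T₁ = e^{μβ} with β in radians.
β = 283° × π/180 = 4.939 rad.
e^{μβ} = e^{0.47×4.939} = 10.19.
T₂ = T₁ · e^{μβ} = 348 × 10.19 = 3550 N.

T_max ≈ 3550 N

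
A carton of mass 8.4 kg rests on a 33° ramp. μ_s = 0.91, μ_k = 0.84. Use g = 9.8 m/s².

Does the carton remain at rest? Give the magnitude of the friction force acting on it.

N = m g cos θ = 69 N.
Down-slope weight component: m g sin θ = 44.8 N.
μ_s N = 62.8 N.
44.8 ≤ 62.8 N, so it stays put; friction = 44.8 N.

f ≈ 44.8 N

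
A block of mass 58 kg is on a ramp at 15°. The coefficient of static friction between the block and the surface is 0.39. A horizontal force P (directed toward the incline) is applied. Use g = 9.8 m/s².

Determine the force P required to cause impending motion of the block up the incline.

At impending motion up the slope, friction acts down-slope at its limit: f = μ_s N.
Perpendicular to the incline: N = m g cos θ + P sin θ.
Along the incline: P cos θ = m g sin θ + μ_s N = m g sin θ + μ_s (m g cos θ + P sin θ).
Solving, P (cos θ − μ_s sin θ) = m g (sin θ + μ_s cos θ), so P = 58×9.8×(sin 15° + 0.39 cos 15°)/(cos 15° − 0.39 sin 15°) = 568×0.6355/0.865 = 418 N.

P ≈ 418 N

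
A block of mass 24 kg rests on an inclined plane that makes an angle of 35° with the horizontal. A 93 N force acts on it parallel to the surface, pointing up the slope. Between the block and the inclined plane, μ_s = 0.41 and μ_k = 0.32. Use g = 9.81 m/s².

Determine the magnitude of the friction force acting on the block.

f ≈ 42 N (up the incline)

Perpendicular to the surface, N = m g cos θ = 24·9.81·cos 35° = 192.9 N.
For equilibrium along the incline the friction force must supply f = m g sin θ − P = 135 − 93 = 42.04 N (positive meaning up-slope).
Maximum static friction available: μ_s N = 0.41 × 192.9 = 79.07 N.
Since |42.04| ≤ 79.07 N, the block remains in static equilibrium and friction takes exactly the required value.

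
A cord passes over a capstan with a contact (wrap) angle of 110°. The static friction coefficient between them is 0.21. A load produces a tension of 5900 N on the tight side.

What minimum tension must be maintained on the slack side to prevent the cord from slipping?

Capstan equation at impending slip: T_tight/T_slack = e^{μβ}.
β = 110° = 1.92 rad; e^{μβ} = e^{0.21×1.92} = 1.497.
T_slack = T_tight / e^{μβ} = 5900 / 1.497 = 3940 N.

T_min ≈ 3940 N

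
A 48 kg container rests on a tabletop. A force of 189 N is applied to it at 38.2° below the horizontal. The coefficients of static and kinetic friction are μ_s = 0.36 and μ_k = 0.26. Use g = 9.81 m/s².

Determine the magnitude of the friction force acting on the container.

Vertical equilibrium gives N = m g + P sin α = 587.8 N.
For equilibrium, f = P cos α = 189×cos 38.2° = 148.5 N.
The static-friction limit is μ_s N = 211.6 N.
148.5 ≤ 211.6 N → static; friction equals the required 149 N.

f ≈ 149 N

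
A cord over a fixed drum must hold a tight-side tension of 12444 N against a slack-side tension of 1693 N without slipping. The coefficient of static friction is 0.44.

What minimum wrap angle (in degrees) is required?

β_min ≈ 260°

T₂/T₁ = e^{μβ} → β = ln(T₂/T₁)/μ.
β = ln(12444/1693)/0.44 = 1.995/0.44 = 4.533 rad.
In degrees: β = 4.533 × 180/π = 260°.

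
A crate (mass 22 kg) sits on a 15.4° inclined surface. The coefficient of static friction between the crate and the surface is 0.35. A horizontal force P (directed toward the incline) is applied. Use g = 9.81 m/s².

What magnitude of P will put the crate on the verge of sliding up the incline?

At impending motion up the slope, friction acts down-slope at its limit: f = μ_s N.
Perpendicular to the incline: N = m g cos θ + P sin θ.
Along the incline: P cos θ = m g sin θ + μ_s N = m g sin θ + μ_s (m g cos θ + P sin θ).
Solving, P (cos θ − μ_s sin θ) = m g (sin θ + μ_s cos θ), so P = 22×9.81×(sin 15.4° + 0.35 cos 15.4°)/(cos 15.4° − 0.35 sin 15.4°) = 216×0.603/0.8712 = 149 N.

P ≈ 149 N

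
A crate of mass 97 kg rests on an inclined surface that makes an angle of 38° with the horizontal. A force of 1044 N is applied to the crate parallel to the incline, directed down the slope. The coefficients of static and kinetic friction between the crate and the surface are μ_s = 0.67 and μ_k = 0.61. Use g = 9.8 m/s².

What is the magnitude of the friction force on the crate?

f ≈ 457 N (up the incline)

The normal reaction is N = m g cos θ = 749.1 N.
For equilibrium along the incline the friction force must supply f = m g sin θ + P = 585.2 + 1044 = 1629 N (positive meaning up-slope).
Static friction can supply at most μ_s N = 501.9 N.
|1629| exceeds 501.9 N, so the crate slips down-slope; friction is kinetic, f = μ_k N = 0.61×749.1 = 457 N.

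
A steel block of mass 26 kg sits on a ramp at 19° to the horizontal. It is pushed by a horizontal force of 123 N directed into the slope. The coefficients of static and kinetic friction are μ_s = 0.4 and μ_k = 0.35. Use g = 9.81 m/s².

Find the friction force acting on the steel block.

Resolve perpendicular to the incline: N = m g cos θ + P sin θ = 26×9.81×cos 19° + 123×sin 19° = 281.2 N.
Along the incline, the net driving force (taking up-slope positive) is P cos θ − m g sin θ = 116.3 − 83.04 = 33.26 N, so equilibrium requires friction f = -33.26 N (down-slope).
Maximum static friction: μ_s N = 0.4 × 281.2 = 112.5 N.
|f_req| = 33.26 ≤ 112.5 N → the steel block is in equilibrium; friction equals the required value.

f ≈ 33.3 N (down the incline)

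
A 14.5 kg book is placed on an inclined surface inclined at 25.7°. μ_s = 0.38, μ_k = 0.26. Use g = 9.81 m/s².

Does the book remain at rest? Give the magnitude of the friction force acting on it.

N = m g cos θ = 128 N.
Down-slope weight component: m g sin θ = 61.7 N.
μ_s N = 48.7 N.
61.7 > 48.7 N, so it slides; kinetic friction f = μ_k N = 0.26×128 = 33.3 N.

f ≈ 33.3 N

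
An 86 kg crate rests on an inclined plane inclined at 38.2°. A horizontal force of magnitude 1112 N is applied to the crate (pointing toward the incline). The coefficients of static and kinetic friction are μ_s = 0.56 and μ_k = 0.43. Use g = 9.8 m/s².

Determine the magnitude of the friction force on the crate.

Resolve perpendicular to the incline: N = m g cos θ + P sin θ = 86×9.8×cos 38.2° + 1112×sin 38.2° = 1350 N.
Along the incline, the net driving force (taking up-slope positive) is P cos θ − m g sin θ = 873.9 − 521.2 = 352.7 N, so equilibrium requires friction f = -352.7 N (down-slope).
The limit of static friction is μ_s N = 756 N.
Since 352.7 N is within the 756 N limit, the crate stays put and friction is exactly 353 N.

f ≈ 353 N (down the incline)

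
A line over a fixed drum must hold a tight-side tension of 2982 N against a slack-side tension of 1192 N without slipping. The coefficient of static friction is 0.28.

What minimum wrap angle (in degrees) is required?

T₂/T₁ = e^{μβ} → β = ln(T₂/T₁)/μ.
β = ln(2982/1192)/0.28 = 0.917/0.28 = 3.275 rad.
In degrees: β = 3.275 × 180/π = 188°.

β_min ≈ 188°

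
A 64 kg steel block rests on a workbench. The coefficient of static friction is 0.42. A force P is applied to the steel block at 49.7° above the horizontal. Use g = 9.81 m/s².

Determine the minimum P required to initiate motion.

N = m g − P sin α (the pull lifts the steel block).
At impending slip, P cos α = μ_s N = μ_s (m g − P sin α).
Solving: P (cos α + μ_s sin α) = μ_s m g → P = 0.42×628/(cos 49.7° + 0.42 sin 49.7°) = 264/0.9671 = 273 N.

P ≈ 273 N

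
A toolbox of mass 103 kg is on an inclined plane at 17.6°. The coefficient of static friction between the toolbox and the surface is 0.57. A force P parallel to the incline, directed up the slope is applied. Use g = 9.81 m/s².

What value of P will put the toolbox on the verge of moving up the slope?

At impending motion up the slope, friction acts down-slope at its limit: f = μ_s N.
P is parallel to the surface, so N = m g cos θ = 963 N.
Along the incline: P = m g sin θ + μ_s N = 306 + 0.57×963 = 855 N.

P ≈ 855 N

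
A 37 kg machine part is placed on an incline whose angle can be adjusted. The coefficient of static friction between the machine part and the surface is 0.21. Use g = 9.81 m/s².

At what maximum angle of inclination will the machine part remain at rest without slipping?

At the slip threshold, m g sin θ = μ_s · m g cos θ, so tan θ = μ_s.
θ_max = arctan(0.21) = 11.9°.

θ_max ≈ 11.9°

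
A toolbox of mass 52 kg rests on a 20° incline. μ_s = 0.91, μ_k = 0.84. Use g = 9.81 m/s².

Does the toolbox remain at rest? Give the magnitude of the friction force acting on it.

f ≈ 174 N

N = m g cos θ = 479 N.
Down-slope weight component: m g sin θ = 174 N.
μ_s N = 436 N.
174 ≤ 436 N, so it stays put; friction = 174 N.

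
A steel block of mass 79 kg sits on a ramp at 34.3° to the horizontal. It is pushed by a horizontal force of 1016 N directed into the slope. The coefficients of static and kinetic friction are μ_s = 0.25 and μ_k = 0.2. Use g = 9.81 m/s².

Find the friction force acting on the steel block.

The horizontal push has a component P sin θ into the surface, so N = m g cos θ + P sin θ = 640.2 + 572.5 = 1213 N.
Parallel to the incline: P cos θ − m g sin θ = 839.3 − 436.7 = 402.6 N; the friction needed to balance this is 402.6 N acting down the slope.
The limit of static friction is μ_s N = 303.2 N.
The required 402.6 N exceeds the static limit, so the steel block slides up-slope and f = μ_k N = 0.2×1213 = 243 N.

f ≈ 243 N (down the incline)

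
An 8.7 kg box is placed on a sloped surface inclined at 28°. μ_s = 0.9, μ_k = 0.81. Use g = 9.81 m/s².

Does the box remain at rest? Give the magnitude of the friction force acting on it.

f ≈ 40.1 N

N = m g cos θ = 75.4 N.
Down-slope weight component: m g sin θ = 40.1 N.
μ_s N = 67.8 N.
40.1 ≤ 67.8 N, so it stays put; friction = 40.1 N.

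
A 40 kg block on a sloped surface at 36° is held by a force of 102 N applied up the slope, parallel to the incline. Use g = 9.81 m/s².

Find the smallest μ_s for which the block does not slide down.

N = m g cos θ = 317.5 N.
Friction must make up the shortfall along the incline: f = m g sin θ − P = 230.6 − 102 = 128.6 N.
At the threshold f = μ_s N, so μ_s,min = 128.6/317.5 = 0.405.

μ_s,min ≈ 0.405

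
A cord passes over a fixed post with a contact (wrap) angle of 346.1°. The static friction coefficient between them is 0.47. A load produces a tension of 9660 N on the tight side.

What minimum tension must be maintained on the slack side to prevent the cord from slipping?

Capstan equation at impending slip: T_tight/T_slack = e^{μβ}.
β = 346.1° = 6.041 rad; e^{μβ} = e^{0.47×6.041} = 17.1.
T_slack = T_tight / e^{μβ} = 9660 / 17.1 = 565 N.

T_min ≈ 565 N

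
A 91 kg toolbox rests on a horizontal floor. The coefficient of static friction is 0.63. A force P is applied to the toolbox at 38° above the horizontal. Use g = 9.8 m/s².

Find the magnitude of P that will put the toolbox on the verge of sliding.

P ≈ 478 N

N = m g − P sin α (the pull lifts the toolbox).
At impending slip, P cos α = μ_s N = μ_s (m g − P sin α).
Solving: P (cos α + μ_s sin α) = μ_s m g → P = 0.63×892/(cos 38° + 0.63 sin 38°) = 562/1.176 = 478 N.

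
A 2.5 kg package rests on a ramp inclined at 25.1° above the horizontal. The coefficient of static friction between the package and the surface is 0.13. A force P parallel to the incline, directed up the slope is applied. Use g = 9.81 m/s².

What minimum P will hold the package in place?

P_min ≈ 7.52 N

The package tends to slide down (tan θ > μ_s), so at the point of impending slip friction acts up-slope at its limit: f = μ_s N.
P is parallel to the surface, so N = m g cos θ = 22.2 N.
Along the incline: P + μ_s N = m g sin θ, so P = 10.4 − 0.13×22.2 = 7.52 N.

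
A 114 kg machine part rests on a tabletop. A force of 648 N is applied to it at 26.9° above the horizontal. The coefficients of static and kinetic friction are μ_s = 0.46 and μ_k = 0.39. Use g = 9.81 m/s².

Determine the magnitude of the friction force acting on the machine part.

f ≈ 322 N

Vertical equilibrium gives N = m g − P sin α = 825.2 N.
For equilibrium, f = P cos α = 648×cos 26.9° = 577.9 N.
μ_s N = 0.46 × 825.2 = 379.6 N.
The required friction exceeds μ_s N, so the machine part moves and f = μ_k N = 322 N.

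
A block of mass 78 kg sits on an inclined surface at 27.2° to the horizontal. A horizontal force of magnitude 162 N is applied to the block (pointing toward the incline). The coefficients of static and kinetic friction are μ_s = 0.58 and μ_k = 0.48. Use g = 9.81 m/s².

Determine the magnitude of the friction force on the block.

The horizontal push has a component P sin θ into the surface, so N = m g cos θ + P sin θ = 680.6 + 74.05 = 754.6 N.
Parallel to the incline: P cos θ − m g sin θ = 144.1 − 349.8 = -205.7 N; the friction needed to balance this is 205.7 N acting up the slope.
The limit of static friction is μ_s N = 437.7 N.
Since 205.7 N is within the 437.7 N limit, the block stays put and friction is exactly 206 N.

f ≈ 206 N (up the incline)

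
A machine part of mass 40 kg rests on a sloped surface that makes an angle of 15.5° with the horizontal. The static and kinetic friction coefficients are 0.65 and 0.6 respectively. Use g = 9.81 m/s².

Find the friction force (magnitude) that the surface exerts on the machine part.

Normal force: N = m g cos θ = 40 × 9.81 × cos 15.5° = 378.1 N.
For equilibrium along the incline, friction must balance the weight component: f = m g sin θ = 104.9 N up the slope.
Static friction can supply at most μ_s N = 245.8 N.
Since |104.9| ≤ 245.8 N, no slip — friction simply equals what equilibrium demands.

f ≈ 105 N (up the incline)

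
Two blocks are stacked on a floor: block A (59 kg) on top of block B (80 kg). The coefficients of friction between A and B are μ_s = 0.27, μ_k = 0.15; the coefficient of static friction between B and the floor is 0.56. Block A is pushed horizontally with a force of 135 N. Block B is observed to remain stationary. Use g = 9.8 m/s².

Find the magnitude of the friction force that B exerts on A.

The normal force B exerts on A is simply A's weight, N₁ = 578.2 N.
So the A–B interface can sustain at most μ_s N₁ = 156.1 N of static friction.
P = 135 N is within that limit, so A and B move together (both at rest); the A–B friction is simply f₁ = P = 135 N.
By Newton's third law B feels 135 N forward from A. With B stationary, the floor's static friction on B balances it: f₂ = 135 N (well within μ_s(m_A+m_B)g = 762.8 N).

f ≈ 135 N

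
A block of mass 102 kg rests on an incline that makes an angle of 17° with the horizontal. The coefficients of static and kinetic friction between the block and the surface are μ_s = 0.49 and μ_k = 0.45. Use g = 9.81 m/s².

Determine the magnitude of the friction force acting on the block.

Perpendicular to the surface, N = m g cos θ = 102·9.81·cos 17° = 956.9 N.
Along the slope the weight component is m g sin θ = 292.6 N; friction must supply exactly this, acting up-slope.
The static-friction ceiling is μ_s N = 0.49 × 956.9 = 468.9 N.
Since |292.6| ≤ 468.9 N, static friction is sufficient; f equals the required value, not μ_s N.

f ≈ 293 N (up the incline)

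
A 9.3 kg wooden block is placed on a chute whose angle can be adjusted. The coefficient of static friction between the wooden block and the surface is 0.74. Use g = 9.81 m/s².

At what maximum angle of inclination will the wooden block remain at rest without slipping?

At the slip threshold, m g sin θ = μ_s · m g cos θ, so tan θ = μ_s.
θ_max = arctan(0.74) = 36.5°.

θ_max ≈ 36.5°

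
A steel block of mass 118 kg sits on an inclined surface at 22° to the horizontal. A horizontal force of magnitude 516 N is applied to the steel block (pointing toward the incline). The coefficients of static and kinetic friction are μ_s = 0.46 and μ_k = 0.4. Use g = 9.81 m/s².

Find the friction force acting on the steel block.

Resolve perpendicular to the incline: N = m g cos θ + P sin θ = 118×9.81×cos 22° + 516×sin 22° = 1267 N.
Parallel to the incline: P cos θ − m g sin θ = 478.4 − 433.6 = 44.79 N; the friction needed to balance this is 44.79 N acting down the slope.
The limit of static friction is μ_s N = 582.6 N.
Since 44.79 N is within the 582.6 N limit, the steel block stays put and friction is exactly 44.8 N.

f ≈ 44.8 N (down the incline)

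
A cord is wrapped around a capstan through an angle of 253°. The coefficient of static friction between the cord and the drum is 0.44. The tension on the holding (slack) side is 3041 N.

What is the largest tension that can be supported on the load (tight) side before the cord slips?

At impending slip the capstan equation gives T₂/T₁ = e^{μβ} with β in radians.
β = 253° × π/180 = 4.416 rad.
e^{μβ} = e^{0.44×4.416} = 6.979.
T₂ = T₁ · e^{μβ} = 3041 × 6.979 = 21200 N.

T_max ≈ 21200 N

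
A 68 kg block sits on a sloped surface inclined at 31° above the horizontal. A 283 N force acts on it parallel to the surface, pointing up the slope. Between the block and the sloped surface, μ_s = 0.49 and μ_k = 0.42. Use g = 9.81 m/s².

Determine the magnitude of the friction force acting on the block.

f ≈ 60.6 N (up the incline)

Normal force: N = m g cos θ = 68 × 9.81 × cos 31° = 571.8 N.
For equilibrium along the incline the friction force must supply f = m g sin θ − P = 343.6 − 283 = 60.57 N (positive meaning up-slope).
The static-friction ceiling is μ_s N = 0.49 × 571.8 = 280.2 N.
Since |60.57| ≤ 280.2 N, no slip — friction simply equals what equilibrium demands.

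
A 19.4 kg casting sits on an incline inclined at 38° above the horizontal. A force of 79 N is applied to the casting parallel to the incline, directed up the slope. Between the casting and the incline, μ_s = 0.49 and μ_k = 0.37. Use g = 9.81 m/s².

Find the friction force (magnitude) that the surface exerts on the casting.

f ≈ 38.2 N (up the incline)

Normal force: N = m g cos θ = 19.4 × 9.81 × cos 38° = 150 N.
The friction needed for equilibrium is m g sin θ − P = 117.2 − 79 = 38.17 N, measured positive up-slope.
Maximum static friction available: μ_s N = 0.49 × 150 = 73.49 N.
Since |38.17| ≤ 73.49 N, no slip — friction simply equals what equilibrium demands.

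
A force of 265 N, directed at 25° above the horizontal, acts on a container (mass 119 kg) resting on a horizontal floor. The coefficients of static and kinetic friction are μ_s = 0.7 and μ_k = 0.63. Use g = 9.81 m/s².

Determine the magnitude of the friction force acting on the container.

f ≈ 240 N

Vertical equilibrium gives N = m g − P sin α = 1055 N.
The horizontal driving force is P cos α = 240.2 N, so equilibrium needs friction f = 240.2 N.
The static-friction limit is μ_s N = 738.8 N.
240.2 ≤ 738.8 N → static; friction equals the required 240 N.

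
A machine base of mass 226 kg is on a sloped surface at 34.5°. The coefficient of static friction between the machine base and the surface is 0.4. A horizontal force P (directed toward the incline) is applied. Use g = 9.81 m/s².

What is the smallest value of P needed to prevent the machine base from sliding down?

The machine base tends to slide down (tan θ > μ_s), so at the point of impending slip friction acts up-slope at its limit: f = μ_s N.
Perpendicular to the incline: N = m g cos θ + P sin θ.
Along the incline: P cos θ + μ_s N = m g sin θ, i.e. P cos θ + μ_s (m g cos θ + P sin θ) = m g sin θ.
Solving, P (cos θ + μ_s sin θ) = m g (sin θ − μ_s cos θ), so P = 2220×0.2368/1.051 = 500 N.

P_min ≈ 500 N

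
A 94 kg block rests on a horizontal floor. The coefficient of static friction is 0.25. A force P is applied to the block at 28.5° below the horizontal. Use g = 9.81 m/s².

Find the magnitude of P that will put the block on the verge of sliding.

N = m g + P sin α (the push presses the block into the horizontal floor).
At impending slip, P cos α = μ_s N = μ_s (m g + P sin α).
Solving: P (cos α − μ_s sin α) = μ_s m g → P = 0.25×922/(cos 28.5° − 0.25 sin 28.5°) = 231/0.7595 = 304 N.

P ≈ 304 N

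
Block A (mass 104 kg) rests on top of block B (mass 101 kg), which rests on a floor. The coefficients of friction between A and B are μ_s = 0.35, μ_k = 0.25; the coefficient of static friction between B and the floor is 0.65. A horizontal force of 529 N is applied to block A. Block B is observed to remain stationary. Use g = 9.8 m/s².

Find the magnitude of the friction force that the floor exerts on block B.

f ≈ 255 N

The normal force B exerts on A is simply A's weight, N₁ = 1019 N.
So the A–B interface can sustain at most μ_s N₁ = 356.7 N of static friction.
Since P = 529 N > 356.7 N, A slides on B; the A–B friction is kinetic: f₁ = μ_k N₁ = 0.25×1019 = 255 N.
By Newton's third law B feels 255 N forward from A. With B stationary, the floor's static friction on B balances it: f₂ = 255 N (well within μ_s(m_A+m_B)g = 1306 N).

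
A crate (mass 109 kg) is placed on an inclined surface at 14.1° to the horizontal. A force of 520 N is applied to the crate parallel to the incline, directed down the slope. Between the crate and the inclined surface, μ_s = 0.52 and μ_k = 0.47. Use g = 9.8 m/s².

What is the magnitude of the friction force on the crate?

Perpendicular to the surface, N = m g cos θ = 109·9.8·cos 14.1° = 1036 N.
For equilibrium along the incline the friction force must supply f = m g sin θ + P = 260.2 + 520 = 780.2 N (positive meaning up-slope).
Static friction can supply at most μ_s N = 538.7 N.
|780.2| exceeds 538.7 N, so the crate slips down-slope; friction is kinetic, f = μ_k N = 0.47×1036 = 487 N.

f ≈ 487 N (up the incline)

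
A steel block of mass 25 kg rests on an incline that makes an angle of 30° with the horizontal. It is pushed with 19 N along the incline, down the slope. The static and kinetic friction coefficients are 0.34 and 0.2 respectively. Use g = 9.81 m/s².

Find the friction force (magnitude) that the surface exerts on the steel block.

f ≈ 42.5 N (up the incline)

Perpendicular to the surface, N = m g cos θ = 25·9.81·cos 30° = 212.4 N.
Parallel to the incline, ΣF = 0 gives f = m g sin θ + P = 122.6 + 19 = 141.6 N (up-slope positive).
The static-friction ceiling is μ_s N = 0.34 × 212.4 = 72.21 N.
Since |141.6| > 72.21 N, static friction cannot hold it; the steel block slides down the incline and kinetic friction applies: f = μ_k N = 0.2 × 212.4 = 42.5 N.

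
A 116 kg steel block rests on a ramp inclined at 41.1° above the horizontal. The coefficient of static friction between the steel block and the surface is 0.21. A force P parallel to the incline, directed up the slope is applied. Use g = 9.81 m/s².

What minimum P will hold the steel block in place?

P_min ≈ 568 N

The steel block tends to slide down (tan θ > μ_s), so at the point of impending slip friction acts up-slope at its limit: f = μ_s N.
P is parallel to the surface, so N = m g cos θ = 858 N.
Along the incline: P + μ_s N = m g sin θ, so P = 748 − 0.21×858 = 568 N.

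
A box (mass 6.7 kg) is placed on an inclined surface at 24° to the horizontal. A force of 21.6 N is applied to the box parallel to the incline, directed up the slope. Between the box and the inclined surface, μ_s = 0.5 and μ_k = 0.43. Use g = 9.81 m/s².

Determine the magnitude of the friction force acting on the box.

f ≈ 5.13 N (up the incline)

Normal force: N = m g cos θ = 6.7 × 9.81 × cos 24° = 60.04 N.
The friction needed for equilibrium is m g sin θ − P = 26.73 − 21.6 = 5.134 N, measured positive up-slope.
Maximum static friction available: μ_s N = 0.5 × 60.04 = 30.02 N.
Since |5.134| ≤ 30.02 N, no slip — friction simply equals what equilibrium demands.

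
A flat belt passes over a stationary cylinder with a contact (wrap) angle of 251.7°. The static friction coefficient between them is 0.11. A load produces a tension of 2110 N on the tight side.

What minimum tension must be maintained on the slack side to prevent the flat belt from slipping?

Capstan equation at impending slip: T_tight/T_slack = e^{μβ}.
β = 251.7° = 4.393 rad; e^{μβ} = e^{0.11×4.393} = 1.621.
T_slack = T_tight / e^{μβ} = 2110 / 1.621 = 1300 N.

T_min ≈ 1300 N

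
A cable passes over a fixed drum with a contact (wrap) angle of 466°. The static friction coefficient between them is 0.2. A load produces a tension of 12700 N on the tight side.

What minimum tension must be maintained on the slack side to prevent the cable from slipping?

Capstan equation at impending slip: T_tight/T_slack = e^{μβ}.
β = 466° = 8.133 rad; e^{μβ} = e^{0.2×8.133} = 5.087.
T_slack = T_tight / e^{μβ} = 12700 / 5.087 = 2500 N.

T_min ≈ 2500 N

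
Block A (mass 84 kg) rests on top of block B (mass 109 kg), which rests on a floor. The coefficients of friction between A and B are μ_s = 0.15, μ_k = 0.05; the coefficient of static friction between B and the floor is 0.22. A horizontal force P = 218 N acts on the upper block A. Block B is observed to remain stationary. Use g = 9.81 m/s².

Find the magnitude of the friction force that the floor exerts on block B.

The normal force B exerts on A is simply A's weight, N₁ = 824 N.
So the A–B interface can sustain at most μ_s N₁ = 123.6 N of static friction.
P = 218 N exceeds that limit, so A slips over B and the interface friction becomes kinetic: f₁ = μ_k N₁ = 0.05×824 = 41.2 N.
B experiences an equal 41.2 N forward from A (third law). B is in equilibrium, so the floor supplies f₂ = 41.2 N of static friction (limit μ_s(m_A+m_B)g = 416.5 N, not exceeded).

f ≈ 41.2 N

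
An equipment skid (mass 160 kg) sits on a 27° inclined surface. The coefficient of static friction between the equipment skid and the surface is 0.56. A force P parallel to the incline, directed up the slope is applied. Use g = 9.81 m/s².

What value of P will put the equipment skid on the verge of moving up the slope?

At impending motion up the slope, friction acts down-slope at its limit: f = μ_s N.
P is parallel to the surface, so N = m g cos θ = 1400 N.
Along the incline: P = m g sin θ + μ_s N = 713 + 0.56×1400 = 1500 N.

P ≈ 1500 N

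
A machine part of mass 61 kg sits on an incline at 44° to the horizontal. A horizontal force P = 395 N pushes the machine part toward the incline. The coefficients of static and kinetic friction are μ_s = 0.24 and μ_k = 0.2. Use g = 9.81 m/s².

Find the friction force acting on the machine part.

The horizontal push has a component P sin θ into the surface, so N = m g cos θ + P sin θ = 430.5 + 274.4 = 704.9 N.
Parallel to the incline: P cos θ − m g sin θ = 284.1 − 415.7 = -131.6 N; the friction needed to balance this is 131.6 N acting up the slope.
Maximum static friction: μ_s N = 0.24 × 704.9 = 169.2 N.
Since 131.6 N is within the 169.2 N limit, the machine part stays put and friction is exactly 132 N.

f ≈ 132 N (up the incline)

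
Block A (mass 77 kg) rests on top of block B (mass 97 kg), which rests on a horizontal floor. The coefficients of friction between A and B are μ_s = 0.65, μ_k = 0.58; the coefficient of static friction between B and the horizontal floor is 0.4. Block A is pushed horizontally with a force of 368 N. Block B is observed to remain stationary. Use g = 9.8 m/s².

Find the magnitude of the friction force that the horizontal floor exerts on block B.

f ≈ 368 N

Between the blocks, N₁ = m_A g = 754.6 N.
Maximum static friction on A from B: μ_s N₁ = 0.65×754.6 = 490.5 N.
Since P = 368 N ≤ 490.5 N, A does not slip on B; friction on A equals P = 368 N.
B experiences an equal 368 N forward from A (third law). B is in equilibrium, so the floor supplies f₂ = 368 N of static friction (limit μ_s(m_A+m_B)g = 682.1 N, not exceeded).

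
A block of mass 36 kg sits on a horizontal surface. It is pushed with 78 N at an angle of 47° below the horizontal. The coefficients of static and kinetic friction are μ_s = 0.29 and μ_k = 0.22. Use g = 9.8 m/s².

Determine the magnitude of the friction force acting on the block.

f ≈ 53.2 N

Vertical equilibrium gives N = m g + P sin α = 409.8 N.
Horizontally, friction must balance P cos α = 53.2 N.
The static-friction limit is μ_s N = 118.9 N.
53.2 ≤ 118.9 N → static; friction equals the required 53.2 N.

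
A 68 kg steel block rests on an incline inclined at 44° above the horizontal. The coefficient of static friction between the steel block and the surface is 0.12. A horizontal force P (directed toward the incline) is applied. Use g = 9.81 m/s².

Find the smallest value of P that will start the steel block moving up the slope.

P ≈ 819 N

At impending motion up the slope, friction acts down-slope at its limit: f = μ_s N.
Perpendicular to the incline: N = m g cos θ + P sin θ.
Along the incline: P cos θ = m g sin θ + μ_s N = m g sin θ + μ_s (m g cos θ + P sin θ).
Solving, P (cos θ − μ_s sin θ) = m g (sin θ + μ_s cos θ), so P = 68×9.81×(sin 44° + 0.12 cos 44°)/(cos 44° − 0.12 sin 44°) = 667×0.781/0.636 = 819 N.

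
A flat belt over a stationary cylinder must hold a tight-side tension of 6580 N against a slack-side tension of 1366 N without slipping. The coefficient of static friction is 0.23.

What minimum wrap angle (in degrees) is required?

β_min ≈ 392°

T₂/T₁ = e^{μβ} → β = ln(T₂/T₁)/μ.
β = ln(6580/1366)/0.23 = 1.572/0.23 = 6.835 rad.
In degrees: β = 6.835 × 180/π = 392°.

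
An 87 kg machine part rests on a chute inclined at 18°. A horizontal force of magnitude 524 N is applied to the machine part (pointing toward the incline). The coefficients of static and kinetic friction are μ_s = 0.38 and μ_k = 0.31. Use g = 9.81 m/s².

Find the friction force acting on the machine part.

f ≈ 235 N (down the incline)

Normal direction: N = m g cos θ + P sin θ = 973.6 N.
Along the incline, the net driving force (taking up-slope positive) is P cos θ − m g sin θ = 498.4 − 263.7 = 234.6 N, so equilibrium requires friction f = -234.6 N (down-slope).
The limit of static friction is μ_s N = 370 N.
Since 234.6 N is within the 370 N limit, the machine part stays put and friction is exactly 235 N.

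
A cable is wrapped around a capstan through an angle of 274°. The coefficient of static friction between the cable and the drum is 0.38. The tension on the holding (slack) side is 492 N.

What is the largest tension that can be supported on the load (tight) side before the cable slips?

At impending slip the capstan equation gives T₂/T₁ = e^{μβ} with β in radians.
β = 274° × π/180 = 4.782 rad.
e^{μβ} = e^{0.38×4.782} = 6.155.
T₂ = T₁ · e^{μβ} = 492 × 6.155 = 3030 N.

T_max ≈ 3030 N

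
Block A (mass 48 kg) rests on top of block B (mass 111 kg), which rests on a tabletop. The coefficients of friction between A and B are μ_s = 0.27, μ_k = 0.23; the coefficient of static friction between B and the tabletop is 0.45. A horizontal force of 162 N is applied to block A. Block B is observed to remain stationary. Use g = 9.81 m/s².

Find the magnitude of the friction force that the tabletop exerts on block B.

The normal force B exerts on A is simply A's weight, N₁ = 470.9 N.
Maximum static friction on A from B: μ_s N₁ = 0.27×470.9 = 127.1 N.
Since P = 162 N > 127.1 N, A slides on B; the A–B friction is kinetic: f₁ = μ_k N₁ = 0.23×470.9 = 108 N.
By Newton's third law B feels 108 N forward from A. With B stationary, the floor's static friction on B balances it: f₂ = 108 N (well within μ_s(m_A+m_B)g = 701.9 N).

f ≈ 108 N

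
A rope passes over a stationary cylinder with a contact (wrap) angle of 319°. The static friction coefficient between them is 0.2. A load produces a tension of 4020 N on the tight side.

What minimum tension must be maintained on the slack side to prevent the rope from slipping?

Capstan equation at impending slip: T_tight/T_slack = e^{μβ}.
β = 319° = 5.568 rad; e^{μβ} = e^{0.2×5.568} = 3.045.
T_slack = T_tight / e^{μβ} = 4020 / 3.045 = 1320 N.

T_min ≈ 1320 N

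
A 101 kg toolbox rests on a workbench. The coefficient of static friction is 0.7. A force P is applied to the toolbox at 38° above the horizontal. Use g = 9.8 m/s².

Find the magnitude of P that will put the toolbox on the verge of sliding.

P ≈ 568 N

N = m g − P sin α (the pull lifts the toolbox).
At impending slip, P cos α = μ_s N = μ_s (m g − P sin α).
Solving: P (cos α + μ_s sin α) = μ_s m g → P = 0.7×990/(cos 38° + 0.7 sin 38°) = 693/1.219 = 568 N.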